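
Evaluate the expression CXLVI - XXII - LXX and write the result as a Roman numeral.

CXLVI = 146, XXII = 22, LXX = 70
146 - 22 = 124
124 - 70 = 54

LIV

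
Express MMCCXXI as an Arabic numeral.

MMCCXXI: M=1000, M=1000, C=100, C=100, X=10, X=10, I=1
1000 + 1000 + 100 + 100 + 10 + 10 + 1 = 2221

2221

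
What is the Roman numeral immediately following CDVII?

CDVII = 407, so the next integer is 407 + 1 = 408

CDVIII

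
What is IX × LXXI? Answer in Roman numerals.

IX = 9
LXXI = 71
9 × 71 = 639

DCXXXIX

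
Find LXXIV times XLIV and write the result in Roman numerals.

LXXIV = 74
XLIV = 44
74 × 44 = 3256

MMMCCLVI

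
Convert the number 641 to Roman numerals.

Convert 641 to Roman numerals:
  641 contains 1×500 (D)
  141 contains 1×100 (C)
  41 contains 1×40 (XL)
  1 contains 1×1 (I)

DCXLI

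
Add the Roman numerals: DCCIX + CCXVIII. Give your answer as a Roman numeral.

DCCIX = 709
CCXVIII = 218
709 + 218 = 927

CMXXVII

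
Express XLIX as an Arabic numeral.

XLIX: XL=40, IX=9
40 + 9 = 49

49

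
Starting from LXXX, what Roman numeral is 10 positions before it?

LXXX = 80
80 - 10 = 70

LXX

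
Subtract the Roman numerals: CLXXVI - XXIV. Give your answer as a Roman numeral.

CLXXVI = 176
XXIV = 24
176 - 24 = 152

CLII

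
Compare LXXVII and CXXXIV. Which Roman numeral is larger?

LXXVII = 77
CXXXIV = 134
134 is larger

CXXXIV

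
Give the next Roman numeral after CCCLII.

CCCLII = 352, so the next integer is 352 + 1 = 353

CCCLIII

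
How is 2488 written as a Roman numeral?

Convert 2488 to Roman numerals:
  2488 contains 2×1000 (MM)
  488 contains 1×400 (CD)
  88 contains 1×50 (L)
  38 contains 3×10 (XXX)
  8 contains 1×5 (V)
  3 contains 3×1 (III)

MMCDLXXXVIII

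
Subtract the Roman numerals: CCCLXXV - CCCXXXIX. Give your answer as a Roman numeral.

CCCLXXV = 375
CCCXXXIX = 339
375 - 339 = 36

XXXVI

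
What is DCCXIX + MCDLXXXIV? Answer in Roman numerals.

DCCXIX = 719
MCDLXXXIV = 1484
719 + 1484 = 2203

MMCCIII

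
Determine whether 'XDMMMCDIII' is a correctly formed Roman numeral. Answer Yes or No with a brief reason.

'XDMMMCDIII': D should not appear more than once

No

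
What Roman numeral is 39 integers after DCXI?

DCXI = 611
611 + 39 = 650

DCL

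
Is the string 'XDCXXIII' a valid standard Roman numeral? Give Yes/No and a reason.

'XDCXXIII': Invalid subtractive combination: XD

No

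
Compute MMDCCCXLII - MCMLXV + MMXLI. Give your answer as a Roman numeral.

MMDCCCXLII = 2842, MCMLXV = 1965, MMXLI = 2041
2842 - 1965 = 877
877 + 2041 = 2918

MMCMXVIII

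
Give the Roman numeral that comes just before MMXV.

MMXV = 2015, so the previous integer is 2015 - 1 = 2014

MMXIV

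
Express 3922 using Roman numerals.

Convert 3922 to Roman numerals:
  3922 contains 3×1000 (MMM)
  922 contains 1×900 (CM)
  22 contains 2×10 (XX)
  2 contains 2×1 (II)

MMMCMXXII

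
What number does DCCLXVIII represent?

DCCLXVIII: D=500, C=100, C=100, L=50, X=10, V=5, I=1, I=1, I=1
500 + 100 + 100 + 50 + 10 + 5 + 1 + 1 + 1 = 768

768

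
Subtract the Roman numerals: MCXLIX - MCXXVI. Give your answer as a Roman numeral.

MCXLIX = 1149
MCXXVI = 1126
1149 - 1126 = 23

XXIII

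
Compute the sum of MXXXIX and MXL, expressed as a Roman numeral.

MXXXIX = 1039
MXL = 1040
1039 + 1040 = 2079

MMLXXIX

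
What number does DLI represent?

DLI: D=500, L=50, I=1
500 + 50 + 1 = 551

551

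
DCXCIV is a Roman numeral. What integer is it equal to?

DCXCIV: D=500, C=100, XC=90, IV=4
500 + 100 + 90 + 4 = 694

694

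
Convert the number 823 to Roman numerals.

Convert 823 to Roman numerals:
  823 contains 1×500 (D)
  323 contains 3×100 (CCC)
  23 contains 2×10 (XX)
  3 contains 3×1 (III)

DCCCXXIII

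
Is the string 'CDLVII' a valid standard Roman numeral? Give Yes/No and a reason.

'CDLVII': Check the rules: uses only the symbols I, V, X, L, C, D, M; no symbol is repeated more than three times in a row; V, L and D each appear at most once; the only place a smaller symbol precedes a larger one is the allowed subtractive pair CD, the symbol right after such a pair (if any) is smaller than the pair's first symbol, and otherwise the values never increase from left to right. Value: CD (400) + L (50) + V (5) + I (1) + I (1) = 457. So it is a valid standard Roman numeral.

Yes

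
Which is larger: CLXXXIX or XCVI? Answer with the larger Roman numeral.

CLXXXIX = 189
XCVI = 96
189 is larger

CLXXXIX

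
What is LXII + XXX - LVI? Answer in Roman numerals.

LXII = 62, XXX = 30, LVI = 56
62 + 30 = 92
92 - 56 = 36

XXXVI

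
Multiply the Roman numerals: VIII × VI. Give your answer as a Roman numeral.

VIII = 8
VI = 6
8 × 6 = 48

XLVIII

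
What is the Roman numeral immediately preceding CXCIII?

CXCIII = 193; previous is 192

CXCII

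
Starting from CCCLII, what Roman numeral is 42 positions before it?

CCCLII = 352
352 - 42 = 310

CCCX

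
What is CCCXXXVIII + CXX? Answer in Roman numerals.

CCCXXXVIII = 338
CXX = 120
338 + 120 = 458

CDLVIII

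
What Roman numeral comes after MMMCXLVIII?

MMMCXLVIII = 3148, so the next integer is 3148 + 1 = 3149

MMMCXLIX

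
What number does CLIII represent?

CLIII: C=100, L=50, I=1, I=1, I=1
100 + 50 + 1 + 1 + 1 = 153

153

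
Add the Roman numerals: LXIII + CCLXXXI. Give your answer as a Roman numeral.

LXIII = 63
CCLXXXI = 281
63 + 281 = 344

CCCXLIV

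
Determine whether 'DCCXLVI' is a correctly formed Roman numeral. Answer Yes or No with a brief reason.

'DCCXLVI': Check the rules: uses only the symbols I, V, X, L, C, D, M; no symbol is repeated more than three times in a row; V, L and D each appear at most once; the only place a smaller symbol precedes a larger one is the allowed subtractive pair XL, the symbol right after such a pair (if any) is smaller than the pair's first symbol, and otherwise the values never increase from left to right. Value: D (500) + C (100) + C (100) + XL (40) + V (5) + I (1) = 746. So it is a valid standard Roman numeral.

Yes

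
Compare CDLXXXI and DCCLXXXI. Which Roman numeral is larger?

CDLXXXI = 481
DCCLXXXI = 781
781 is larger

DCCLXXXI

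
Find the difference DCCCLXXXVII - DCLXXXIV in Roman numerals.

DCCCLXXXVII = 887
DCLXXXIV = 684
887 - 684 = 203

CCIII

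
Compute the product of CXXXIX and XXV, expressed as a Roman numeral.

CXXXIX = 139
XXV = 25
139 × 25 = 3475

MMMCDLXXV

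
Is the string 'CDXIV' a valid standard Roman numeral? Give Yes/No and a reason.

'CDXIV': Check the rules: uses only the symbols I, V, X, L, C, D, M; no symbol is repeated more than three times in a row; V, L and D each appear at most once; the only places a smaller symbol precedes a larger one are the allowed subtractive pairs CD, IV, the symbol right after such a pair (if any) is smaller than the pair's first symbol, and otherwise the values never increase from left to right. Value: CD (400) + X (10) + IV (4) = 414. So it is a valid standard Roman numeral.

Yes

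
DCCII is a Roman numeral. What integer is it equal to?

DCCII: D=500, C=100, C=100, I=1, I=1
500 + 100 + 100 + 1 + 1 = 702

702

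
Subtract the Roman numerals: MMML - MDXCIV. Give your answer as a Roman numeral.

MMML = 3050
MDXCIV = 1594
3050 - 1594 = 1456

MCDLVI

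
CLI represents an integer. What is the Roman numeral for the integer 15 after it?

CLI = 151
151 + 15 = 166

CLXVI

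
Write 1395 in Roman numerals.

Convert 1395 to Roman numerals:
  1395 contains 1×1000 (M)
  395 contains 3×100 (CCC)
  95 contains 1×90 (XC)
  5 contains 1×5 (V)

MCCCXCV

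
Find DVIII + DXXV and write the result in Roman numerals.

DVIII = 508
DXXV = 525
508 + 525 = 1033

MXXXIII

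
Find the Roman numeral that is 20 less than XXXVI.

XXXVI = 36
36 - 20 = 16

XVI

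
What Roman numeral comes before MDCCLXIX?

MDCCLXIX = 1769, so the previous integer is 1769 - 1 = 1768

MDCCLXVIII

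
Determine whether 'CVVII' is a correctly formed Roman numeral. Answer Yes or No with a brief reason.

'CVVII': V should not appear more than once

No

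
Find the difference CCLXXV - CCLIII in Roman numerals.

CCLXXV = 275
CCLIII = 253
275 - 253 = 22

XXII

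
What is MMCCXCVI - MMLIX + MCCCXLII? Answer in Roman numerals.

MMCCXCVI = 2296, MMLIX = 2059, MCCCXLII = 1342
2296 - 2059 = 237
237 + 1342 = 1579

MDLXXIX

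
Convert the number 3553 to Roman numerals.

Convert 3553 to Roman numerals:
  3553 contains 3×1000 (MMM)
  553 contains 1×500 (D)
  53 contains 1×50 (L)
  3 contains 3×1 (III)

MMMDLIII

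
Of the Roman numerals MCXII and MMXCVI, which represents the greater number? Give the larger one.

MCXII = 1112
MMXCVI = 2096
2096 is larger

MMXCVI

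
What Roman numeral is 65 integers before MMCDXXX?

MMCDXXX = 2430
2430 - 65 = 2365

MMCCCLXV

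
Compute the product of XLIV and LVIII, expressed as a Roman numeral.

XLIV = 44
LVIII = 58
44 × 58 = 2552

MMDLII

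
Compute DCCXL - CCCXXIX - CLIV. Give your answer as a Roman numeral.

DCCXL = 740, CCCXXIX = 329, CLIV = 154
740 - 329 = 411
411 - 154 = 257

CCLVII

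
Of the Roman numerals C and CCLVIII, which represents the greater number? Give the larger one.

C = 100
CCLVIII = 258
258 is larger

CCLVIII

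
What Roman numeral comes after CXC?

CXC = 190, so the next integer is 190 + 1 = 191

CXCI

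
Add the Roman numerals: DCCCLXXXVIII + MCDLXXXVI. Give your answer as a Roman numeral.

DCCCLXXXVIII = 888
MCDLXXXVI = 1486
888 + 1486 = 2374

MMCCCLXXIV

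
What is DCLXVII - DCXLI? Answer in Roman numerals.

DCLXVII = 667
DCXLI = 641
667 - 641 = 26

XXVI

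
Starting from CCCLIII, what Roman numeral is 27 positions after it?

CCCLIII = 353
353 + 27 = 380

CCCLXXX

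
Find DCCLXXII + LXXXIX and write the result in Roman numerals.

DCCLXXII = 772
LXXXIX = 89
772 + 89 = 861

DCCCLXI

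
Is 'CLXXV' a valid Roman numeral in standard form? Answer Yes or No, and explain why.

'CLXXV': Check the rules: uses only the symbols I, V, X, L, C, D, M; no symbol is repeated more than three times in a row; V, L and D each appear at most once; no smaller symbol precedes a larger one (values never increase from left to right). Value: C (100) + L (50) + X (10) + X (10) + V (5) = 175. So it is a valid standard Roman numeral.

Yes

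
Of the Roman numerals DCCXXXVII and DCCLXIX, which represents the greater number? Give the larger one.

DCCXXXVII = 737
DCCLXIX = 769
769 is larger

DCCLXIX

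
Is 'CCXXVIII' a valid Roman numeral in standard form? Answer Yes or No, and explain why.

'CCXXVIII': Check the rules: uses only the symbols I, V, X, L, C, D, M; no symbol is repeated more than three times in a row; V, L and D each appear at most once; no smaller symbol precedes a larger one (values never increase from left to right). Value: C (100) + C (100) + X (10) + X (10) + V (5) + I (1) + I (1) + I (1) = 228. So it is a valid standard Roman numeral.

Yes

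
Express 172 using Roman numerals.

Convert 172 to Roman numerals:
  172 contains 1×100 (C)
  72 contains 1×50 (L)
  22 contains 2×10 (XX)
  2 contains 2×1 (II)

CLXXII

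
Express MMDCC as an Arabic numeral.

MMDCC: M=1000, M=1000, D=500, C=100, C=100
1000 + 1000 + 500 + 100 + 100 = 2700

2700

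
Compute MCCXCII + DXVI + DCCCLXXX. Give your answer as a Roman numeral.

MCCXCII = 1292, DXVI = 516, DCCCLXXX = 880
1292 + 516 = 1808
1808 + 880 = 2688

MMDCLXXXVIII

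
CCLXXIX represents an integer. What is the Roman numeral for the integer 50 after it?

CCLXXIX = 279
279 + 50 = 329

CCCXXIX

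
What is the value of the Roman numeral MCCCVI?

MCCCVI: M=1000, C=100, C=100, C=100, V=5, I=1
1000 + 100 + 100 + 100 + 5 + 1 = 1306

1306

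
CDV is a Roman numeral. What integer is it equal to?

CDV: CD=400, V=5
400 + 5 = 405

405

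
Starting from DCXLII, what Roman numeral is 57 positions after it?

DCXLII = 642
642 + 57 = 699

DCXCIX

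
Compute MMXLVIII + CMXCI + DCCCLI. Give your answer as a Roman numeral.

MMXLVIII = 2048, CMXCI = 991, DCCCLI = 851
2048 + 991 = 3039
3039 + 851 = 3890

MMMDCCCXC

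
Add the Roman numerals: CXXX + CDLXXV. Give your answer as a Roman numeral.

CXXX = 130
CDLXXV = 475
130 + 475 = 605

DCV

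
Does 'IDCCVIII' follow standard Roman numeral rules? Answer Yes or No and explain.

'IDCCVIII': Invalid subtractive combination: ID

No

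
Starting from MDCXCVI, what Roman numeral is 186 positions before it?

MDCXCVI = 1696
1696 - 186 = 1510

MDX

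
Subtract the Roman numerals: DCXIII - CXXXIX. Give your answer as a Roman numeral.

DCXIII = 613
CXXXIX = 139
613 - 139 = 474

CDLXXIV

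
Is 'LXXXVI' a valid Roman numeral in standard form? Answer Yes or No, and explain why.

'LXXXVI': Check the rules: uses only the symbols I, V, X, L, C, D, M; no symbol is repeated more than three times in a row; V, L and D each appear at most once; no smaller symbol precedes a larger one (values never increase from left to right). Value: L (50) + X (10) + X (10) + X (10) + V (5) + I (1) = 86. So it is a valid standard Roman numeral.

Yes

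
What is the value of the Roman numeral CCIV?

CCIV: C=100, C=100, IV=4
100 + 100 + 4 = 204

204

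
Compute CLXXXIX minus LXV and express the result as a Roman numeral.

CLXXXIX = 189
LXV = 65
189 - 65 = 124

CXXIV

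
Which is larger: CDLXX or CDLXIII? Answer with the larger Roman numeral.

CDLXX = 470
CDLXIII = 463
470 is larger

CDLXX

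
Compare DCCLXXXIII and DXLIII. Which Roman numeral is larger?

DCCLXXXIII = 783
DXLIII = 543
783 is larger

DCCLXXXIII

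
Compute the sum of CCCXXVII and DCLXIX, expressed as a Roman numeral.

CCCXXVII = 327
DCLXIX = 669
327 + 669 = 996

CMXCVI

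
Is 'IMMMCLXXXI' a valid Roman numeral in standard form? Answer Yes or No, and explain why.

'IMMMCLXXXI': Invalid subtractive combination: IM

No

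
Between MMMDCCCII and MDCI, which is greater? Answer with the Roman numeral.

MMMDCCCII = 3802
MDCI = 1601
3802 is larger

MMMDCCCII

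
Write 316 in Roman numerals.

Convert 316 to Roman numerals:
  316 contains 3×100 (CCC)
  16 contains 1×10 (X)
  6 contains 1×5 (V)
  1 contains 1×1 (I)

CCCXVI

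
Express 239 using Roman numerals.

Convert 239 to Roman numerals:
  239 contains 2×100 (CC)
  39 contains 3×10 (XXX)
  9 contains 1×9 (IX)

CCXXXIX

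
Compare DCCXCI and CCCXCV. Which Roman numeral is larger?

DCCXCI = 791
CCCXCV = 395
791 is larger

DCCXCI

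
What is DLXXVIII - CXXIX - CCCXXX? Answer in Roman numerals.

DLXXVIII = 578, CXXIX = 129, CCCXXX = 330
578 - 129 = 449
449 - 330 = 119

CXIX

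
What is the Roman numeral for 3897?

Convert 3897 to Roman numerals:
  3897 contains 3×1000 (MMM)
  897 contains 1×500 (D)
  397 contains 3×100 (CCC)
  97 contains 1×90 (XC)
  7 contains 1×5 (V)
  2 contains 2×1 (II)

MMMDCCCXCVII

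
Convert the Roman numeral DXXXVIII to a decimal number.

DXXXVIII: D=500, X=10, X=10, X=10, V=5, I=1, I=1, I=1
500 + 10 + 10 + 10 + 5 + 1 + 1 + 1 = 538

538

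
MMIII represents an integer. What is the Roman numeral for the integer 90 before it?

MMIII = 2003
2003 - 90 = 1913

MCMXIII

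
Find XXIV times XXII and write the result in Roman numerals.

XXIV = 24
XXII = 22
24 × 22 = 528

DXXVIII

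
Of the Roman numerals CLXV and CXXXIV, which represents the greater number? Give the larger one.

CLXV = 165
CXXXIV = 134
165 is larger

CLXV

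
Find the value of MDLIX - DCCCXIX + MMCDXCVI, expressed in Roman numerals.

MDLIX = 1559, DCCCXIX = 819, MMCDXCVI = 2496
1559 - 819 = 740
740 + 2496 = 3236

MMMCCXXXVI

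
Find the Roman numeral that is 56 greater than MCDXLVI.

MCDXLVI = 1446
1446 + 56 = 1502

MDII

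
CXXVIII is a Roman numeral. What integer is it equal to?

CXXVIII: C=100, X=10, X=10, V=5, I=1, I=1, I=1
100 + 10 + 10 + 5 + 1 + 1 + 1 = 128

128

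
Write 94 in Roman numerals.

Convert 94 to Roman numerals:
  94 contains 1×90 (XC)
  4 contains 1×4 (IV)

XCIV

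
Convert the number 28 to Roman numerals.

Convert 28 to Roman numerals:
  28 contains 2×10 (XX)
  8 contains 1×5 (V)
  3 contains 3×1 (III)

XXVIII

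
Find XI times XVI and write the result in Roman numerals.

XI = 11
XVI = 16
11 × 16 = 176

CLXXVI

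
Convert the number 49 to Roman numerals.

Convert 49 to Roman numerals:
  49 contains 1×40 (XL)
  9 contains 1×9 (IX)

XLIX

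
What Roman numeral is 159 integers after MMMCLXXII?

MMMCLXXII = 3172
3172 + 159 = 3331

MMMCCCXXXI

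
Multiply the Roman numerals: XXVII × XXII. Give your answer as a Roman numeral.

XXVII = 27
XXII = 22
27 × 22 = 594

DXCIV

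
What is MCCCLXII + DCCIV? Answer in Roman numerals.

MCCCLXII = 1362
DCCIV = 704
1362 + 704 = 2066

MMLXVI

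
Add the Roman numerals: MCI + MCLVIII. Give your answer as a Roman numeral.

MCI = 1101
MCLVIII = 1158
1101 + 1158 = 2259

MMCCLIX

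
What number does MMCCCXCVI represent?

MMCCCXCVI: M=1000, M=1000, C=100, C=100, C=100, XC=90, V=5, I=1
1000 + 1000 + 100 + 100 + 100 + 90 + 5 + 1 = 2396

2396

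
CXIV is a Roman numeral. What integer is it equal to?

CXIV: C=100, X=10, IV=4
100 + 10 + 4 = 114

114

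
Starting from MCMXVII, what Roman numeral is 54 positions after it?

MCMXVII = 1917
1917 + 54 = 1971

MCMLXXI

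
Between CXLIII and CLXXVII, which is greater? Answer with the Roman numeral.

CXLIII = 143
CLXXVII = 177
177 is larger

CLXXVII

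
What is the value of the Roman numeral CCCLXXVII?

CCCLXXVII: C=100, C=100, C=100, L=50, X=10, X=10, V=5, I=1, I=1
100 + 100 + 100 + 50 + 10 + 10 + 5 + 1 + 1 = 377

377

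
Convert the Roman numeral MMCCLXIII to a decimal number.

MMCCLXIII: M=1000, M=1000, C=100, C=100, L=50, X=10, I=1, I=1, I=1
1000 + 1000 + 100 + 100 + 50 + 10 + 1 + 1 + 1 = 2263

2263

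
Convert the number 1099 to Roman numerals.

Convert 1099 to Roman numerals:
  1099 contains 1×1000 (M)
  99 contains 1×90 (XC)
  9 contains 1×9 (IX)

MXCIX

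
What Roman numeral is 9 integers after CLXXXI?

CLXXXI = 181
181 + 9 = 190

CXC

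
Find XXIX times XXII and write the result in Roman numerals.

XXIX = 29
XXII = 22
29 × 22 = 638

DCXXXVIII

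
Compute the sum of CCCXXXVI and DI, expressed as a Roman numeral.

CCCXXXVI = 336
DI = 501
336 + 501 = 837

DCCCXXXVII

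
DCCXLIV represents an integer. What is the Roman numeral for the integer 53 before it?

DCCXLIV = 744
744 - 53 = 691

DCXCI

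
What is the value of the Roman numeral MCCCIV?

MCCCIV: M=1000, C=100, C=100, C=100, IV=4
1000 + 100 + 100 + 100 + 4 = 1304

1304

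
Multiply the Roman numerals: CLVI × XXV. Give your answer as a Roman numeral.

CLVI = 156
XXV = 25
156 × 25 = 3900

MMMCM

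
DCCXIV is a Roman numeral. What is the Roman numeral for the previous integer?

DCCXIV = 714; previous is 713

DCCXIII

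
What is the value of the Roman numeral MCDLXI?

MCDLXI: M=1000, CD=400, L=50, X=10, I=1
1000 + 400 + 50 + 10 + 1 = 1461

1461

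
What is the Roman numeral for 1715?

Convert 1715 to Roman numerals:
  1715 contains 1×1000 (M)
  715 contains 1×500 (D)
  215 contains 2×100 (CC)
  15 contains 1×10 (X)
  5 contains 1×5 (V)

MDCCXV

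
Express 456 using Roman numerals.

Convert 456 to Roman numerals:
  456 contains 1×400 (CD)
  56 contains 1×50 (L)
  6 contains 1×5 (V)
  1 contains 1×1 (I)

CDLVI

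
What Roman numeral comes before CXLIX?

CXLIX = 149; previous is 148

CXLVIII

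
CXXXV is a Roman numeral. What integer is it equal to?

CXXXV: C=100, X=10, X=10, X=10, V=5
100 + 10 + 10 + 10 + 5 = 135

135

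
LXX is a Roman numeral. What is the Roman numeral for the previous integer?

LXX = 70; previous is 69

LXIX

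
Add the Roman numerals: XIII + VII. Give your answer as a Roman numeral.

XIII = 13
VII = 7
13 + 7 = 20

XX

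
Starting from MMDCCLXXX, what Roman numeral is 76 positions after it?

MMDCCLXXX = 2780
2780 + 76 = 2856

MMDCCCLVI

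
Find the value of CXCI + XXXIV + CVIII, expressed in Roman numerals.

CXCI = 191, XXXIV = 34, CVIII = 108
191 + 34 = 225
225 + 108 = 333

CCCXXXIII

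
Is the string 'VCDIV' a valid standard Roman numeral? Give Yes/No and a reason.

'VCDIV': V should not appear more than once

No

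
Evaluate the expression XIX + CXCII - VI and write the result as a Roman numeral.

XIX = 19, CXCII = 192, VI = 6
19 + 192 = 211
211 - 6 = 205

CCV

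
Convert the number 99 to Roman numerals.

Convert 99 to Roman numerals:
  99 contains 1×90 (XC)
  9 contains 1×9 (IX)

XCIX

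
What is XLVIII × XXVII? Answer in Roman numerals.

XLVIII = 48
XXVII = 27
48 × 27 = 1296

MCCXCVI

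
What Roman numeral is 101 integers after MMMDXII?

MMMDXII = 3512
3512 + 101 = 3613

MMMDCXIII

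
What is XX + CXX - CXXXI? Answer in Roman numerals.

XX = 20, CXX = 120, CXXXI = 131
20 + 120 = 140
140 - 131 = 9

IX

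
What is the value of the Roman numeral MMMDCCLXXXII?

MMMDCCLXXXII: M=1000, M=1000, M=1000, D=500, C=100, C=100, L=50, X=10, X=10, X=10, I=1, I=1
1000 + 1000 + 1000 + 500 + 100 + 100 + 50 + 10 + 10 + 10 + 1 + 1 = 3782

3782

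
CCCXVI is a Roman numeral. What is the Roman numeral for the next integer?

CCCXVI = 316; next is 317

CCCXVII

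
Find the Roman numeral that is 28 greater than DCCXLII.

DCCXLII = 742
742 + 28 = 770

DCCLXX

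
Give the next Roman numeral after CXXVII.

CXXVII = 127, so the next integer is 127 + 1 = 128

CXXVIII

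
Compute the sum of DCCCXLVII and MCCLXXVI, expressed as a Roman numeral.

DCCCXLVII = 847
MCCLXXVI = 1276
847 + 1276 = 2123

MMCXXIII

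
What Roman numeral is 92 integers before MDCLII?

MDCLII = 1652
1652 - 92 = 1560

MDLX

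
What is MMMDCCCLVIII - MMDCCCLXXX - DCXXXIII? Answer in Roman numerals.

MMMDCCCLVIII = 3858, MMDCCCLXXX = 2880, DCXXXIII = 633
3858 - 2880 = 978
978 - 633 = 345

CCCXLV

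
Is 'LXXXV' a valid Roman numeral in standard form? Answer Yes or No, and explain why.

'LXXXV': Check the rules: uses only the symbols I, V, X, L, C, D, M; no symbol is repeated more than three times in a row; V, L and D each appear at most once; no smaller symbol precedes a larger one (values never increase from left to right). Value: L (50) + X (10) + X (10) + X (10) + V (5) = 85. So it is a valid standard Roman numeral.

Yes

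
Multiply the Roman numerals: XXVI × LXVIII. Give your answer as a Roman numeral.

XXVI = 26
LXVIII = 68
26 × 68 = 1768

MDCCLXVIII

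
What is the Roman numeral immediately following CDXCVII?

CDXCVII = 497, so the next integer is 497 + 1 = 498

CDXCVIII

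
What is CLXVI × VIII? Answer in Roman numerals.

CLXVI = 166
VIII = 8
166 × 8 = 1328

MCCCXXVIII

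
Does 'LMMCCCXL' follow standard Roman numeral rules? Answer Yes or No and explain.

'LMMCCCXL': L should not appear more than once

No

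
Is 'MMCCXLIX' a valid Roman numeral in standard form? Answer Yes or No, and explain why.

'MMCCXLIX': Check the rules: uses only the symbols I, V, X, L, C, D, M; no symbol is repeated more than three times in a row; V, L and D each appear at most once; the only places a smaller symbol precedes a larger one are the allowed subtractive pairs XL, IX, the symbol right after such a pair (if any) is smaller than the pair's first symbol, and otherwise the values never increase from left to right. Value: M (1000) + M (1000) + C (100) + C (100) + XL (40) + IX (9) = 2249. So it is a valid standard Roman numeral.

Yes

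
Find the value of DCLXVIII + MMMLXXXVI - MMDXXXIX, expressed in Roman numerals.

DCLXVIII = 668, MMMLXXXVI = 3086, MMDXXXIX = 2539
668 + 3086 = 3754
3754 - 2539 = 1215

MCCXV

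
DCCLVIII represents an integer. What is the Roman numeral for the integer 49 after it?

DCCLVIII = 758
758 + 49 = 807

DCCCVII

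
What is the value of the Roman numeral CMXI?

CMXI: CM=900, X=10, I=1
900 + 10 + 1 = 911

911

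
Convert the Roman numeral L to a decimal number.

L: L=50

50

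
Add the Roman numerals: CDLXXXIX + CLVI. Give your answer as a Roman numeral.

CDLXXXIX = 489
CLVI = 156
489 + 156 = 645

DCXLV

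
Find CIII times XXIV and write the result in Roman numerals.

CIII = 103
XXIV = 24
103 × 24 = 2472

MMCDLXXII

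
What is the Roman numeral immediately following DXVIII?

DXVIII = 518, so the next integer is 518 + 1 = 519

DXIX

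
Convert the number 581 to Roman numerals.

Convert 581 to Roman numerals:
  581 contains 1×500 (D)
  81 contains 1×50 (L)
  31 contains 3×10 (XXX)
  1 contains 1×1 (I)

DLXXXI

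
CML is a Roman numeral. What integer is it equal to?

CML: CM=900, L=50
900 + 50 = 950

950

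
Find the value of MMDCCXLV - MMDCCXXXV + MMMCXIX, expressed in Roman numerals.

MMDCCXLV = 2745, MMDCCXXXV = 2735, MMMCXIX = 3119
2745 - 2735 = 10
10 + 3119 = 3129

MMMCXXIX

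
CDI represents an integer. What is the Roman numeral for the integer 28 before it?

CDI = 401
401 - 28 = 373

CCCLXXIII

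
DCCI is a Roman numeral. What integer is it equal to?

DCCI: D=500, C=100, C=100, I=1
500 + 100 + 100 + 1 = 701

701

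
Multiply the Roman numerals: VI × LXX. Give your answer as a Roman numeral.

VI = 6
LXX = 70
6 × 70 = 420

CDXX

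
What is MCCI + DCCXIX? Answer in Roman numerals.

MCCI = 1201
DCCXIX = 719
1201 + 719 = 1920

MCMXX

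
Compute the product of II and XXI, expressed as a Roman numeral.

II = 2
XXI = 21
2 × 21 = 42

XLII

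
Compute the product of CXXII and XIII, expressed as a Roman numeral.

CXXII = 122
XIII = 13
122 × 13 = 1586

MDLXXXVI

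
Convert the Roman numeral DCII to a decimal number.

DCII: D=500, C=100, I=1, I=1
500 + 100 + 1 + 1 = 602

602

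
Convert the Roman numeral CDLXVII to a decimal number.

CDLXVII: CD=400, L=50, X=10, V=5, I=1, I=1
400 + 50 + 10 + 5 + 1 + 1 = 467

467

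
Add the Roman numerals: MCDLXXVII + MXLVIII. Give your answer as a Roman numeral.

MCDLXXVII = 1477
MXLVIII = 1048
1477 + 1048 = 2525

MMDXXV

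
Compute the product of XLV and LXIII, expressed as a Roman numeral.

XLV = 45
LXIII = 63
45 × 63 = 2835

MMDCCCXXXV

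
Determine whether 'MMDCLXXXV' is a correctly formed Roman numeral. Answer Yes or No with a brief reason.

'MMDCLXXXV': Check the rules: uses only the symbols I, V, X, L, C, D, M; no symbol is repeated more than three times in a row; V, L and D each appear at most once; no smaller symbol precedes a larger one (values never increase from left to right). Value: M (1000) + M (1000) + D (500) + C (100) + L (50) + X (10) + X (10) + X (10) + V (5) = 2685. So it is a valid standard Roman numeral.

Yes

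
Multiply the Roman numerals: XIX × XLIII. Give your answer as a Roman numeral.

XIX = 19
XLIII = 43
19 × 43 = 817

DCCCXVII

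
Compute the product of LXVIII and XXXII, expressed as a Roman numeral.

LXVIII = 68
XXXII = 32
68 × 32 = 2176

MMCLXXVI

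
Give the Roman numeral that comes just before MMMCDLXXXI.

MMMCDLXXXI = 3481; previous is 3480

MMMCDLXXX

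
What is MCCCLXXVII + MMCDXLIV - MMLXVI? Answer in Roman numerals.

MCCCLXXVII = 1377, MMCDXLIV = 2444, MMLXVI = 2066
1377 + 2444 = 3821
3821 - 2066 = 1755

MDCCLV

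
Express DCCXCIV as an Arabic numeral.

DCCXCIV: D=500, C=100, C=100, XC=90, IV=4
500 + 100 + 100 + 90 + 4 = 794

794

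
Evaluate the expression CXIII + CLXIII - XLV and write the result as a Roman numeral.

CXIII = 113, CLXIII = 163, XLV = 45
113 + 163 = 276
276 - 45 = 231

CCXXXI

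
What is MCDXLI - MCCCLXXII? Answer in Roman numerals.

MCDXLI = 1441
MCCCLXXII = 1372
1441 - 1372 = 69

LXIX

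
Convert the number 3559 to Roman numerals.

Convert 3559 to Roman numerals:
  3559 contains 3×1000 (MMM)
  559 contains 1×500 (D)
  59 contains 1×50 (L)
  9 contains 1×9 (IX)

MMMDLIX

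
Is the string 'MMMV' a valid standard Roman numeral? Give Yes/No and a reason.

'MMMV': Check the rules: uses only the symbols I, V, X, L, C, D, M; no symbol is repeated more than three times in a row; V, L and D each appear at most once; no smaller symbol precedes a larger one (values never increase from left to right). Value: M (1000) + M (1000) + M (1000) + V (5) = 3005. So it is a valid standard Roman numeral.

Yes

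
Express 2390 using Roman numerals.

Convert 2390 to Roman numerals:
  2390 contains 2×1000 (MM)
  390 contains 3×100 (CCC)
  90 contains 1×90 (XC)

MMCCCXC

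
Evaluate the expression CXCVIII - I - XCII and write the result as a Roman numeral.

CXCVIII = 198, I = 1, XCII = 92
198 - 1 = 197
197 - 92 = 105

CV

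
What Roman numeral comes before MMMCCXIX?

MMMCCXIX = 3219; previous is 3218

MMMCCXVIII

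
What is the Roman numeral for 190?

Convert 190 to Roman numerals:
  190 contains 1×100 (C)
  90 contains 1×90 (XC)

CXC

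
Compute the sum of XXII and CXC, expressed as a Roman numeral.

XXII = 22
CXC = 190
22 + 190 = 212

CCXII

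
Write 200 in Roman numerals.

Convert 200 to Roman numerals:
  200 contains 2×100 (CC)

CC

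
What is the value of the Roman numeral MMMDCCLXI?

MMMDCCLXI: M=1000, M=1000, M=1000, D=500, C=100, C=100, L=50, X=10, I=1
1000 + 1000 + 1000 + 500 + 100 + 100 + 50 + 10 + 1 = 3761

3761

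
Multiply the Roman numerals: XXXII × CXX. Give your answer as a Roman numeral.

XXXII = 32
CXX = 120
32 × 120 = 3840

MMMDCCCXL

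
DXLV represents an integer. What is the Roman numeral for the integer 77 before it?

DXLV = 545
545 - 77 = 468

CDLXVIII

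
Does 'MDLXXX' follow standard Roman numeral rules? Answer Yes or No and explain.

'MDLXXX': Check the rules: uses only the symbols I, V, X, L, C, D, M; no symbol is repeated more than three times in a row; V, L and D each appear at most once; no smaller symbol precedes a larger one (values never increase from left to right). Value: M (1000) + D (500) + L (50) + X (10) + X (10) + X (10) = 1580. So it is a valid standard Roman numeral.

Yes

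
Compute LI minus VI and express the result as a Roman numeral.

LI = 51
VI = 6
51 - 6 = 45

XLV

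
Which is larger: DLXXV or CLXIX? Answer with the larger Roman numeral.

DLXXV = 575
CLXIX = 169
575 is larger

DLXXV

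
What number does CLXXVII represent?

CLXXVII: C=100, L=50, X=10, X=10, V=5, I=1, I=1
100 + 50 + 10 + 10 + 5 + 1 + 1 = 177

177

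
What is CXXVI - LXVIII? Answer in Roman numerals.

CXXVI = 126
LXVIII = 68
126 - 68 = 58

LVIII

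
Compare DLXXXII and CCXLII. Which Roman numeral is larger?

DLXXXII = 582
CCXLII = 242
582 is larger

DLXXXII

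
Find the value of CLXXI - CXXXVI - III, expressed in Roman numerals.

CLXXI = 171, CXXXVI = 136, III = 3
171 - 136 = 35
35 - 3 = 32

XXXII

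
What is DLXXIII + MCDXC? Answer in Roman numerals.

DLXXIII = 573
MCDXC = 1490
573 + 1490 = 2063

MMLXIII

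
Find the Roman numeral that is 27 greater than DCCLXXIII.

DCCLXXIII = 773
773 + 27 = 800

DCCC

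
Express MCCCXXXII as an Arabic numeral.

MCCCXXXII: M=1000, C=100, C=100, C=100, X=10, X=10, X=10, I=1, I=1
1000 + 100 + 100 + 100 + 10 + 10 + 10 + 1 + 1 = 1332

1332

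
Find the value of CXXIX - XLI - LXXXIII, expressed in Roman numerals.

CXXIX = 129, XLI = 41, LXXXIII = 83
129 - 41 = 88
88 - 83 = 5

V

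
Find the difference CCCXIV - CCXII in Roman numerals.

CCCXIV = 314
CCXII = 212
314 - 212 = 102

CII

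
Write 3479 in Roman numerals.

Convert 3479 to Roman numerals:
  3479 contains 3×1000 (MMM)
  479 contains 1×400 (CD)
  79 contains 1×50 (L)
  29 contains 2×10 (XX)
  9 contains 1×9 (IX)

MMMCDLXXIX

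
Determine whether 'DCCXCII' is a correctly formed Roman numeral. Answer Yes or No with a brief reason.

'DCCXCII': Check the rules: uses only the symbols I, V, X, L, C, D, M; no symbol is repeated more than three times in a row; V, L and D each appear at most once; the only place a smaller symbol precedes a larger one is the allowed subtractive pair XC, the symbol right after such a pair (if any) is smaller than the pair's first symbol, and otherwise the values never increase from left to right. Value: D (500) + C (100) + C (100) + XC (90) + I (1) + I (1) = 792. So it is a valid standard Roman numeral.

Yes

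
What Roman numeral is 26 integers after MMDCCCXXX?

MMDCCCXXX = 2830
2830 + 26 = 2856

MMDCCCLVI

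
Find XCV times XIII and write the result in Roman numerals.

XCV = 95
XIII = 13
95 × 13 = 1235

MCCXXXV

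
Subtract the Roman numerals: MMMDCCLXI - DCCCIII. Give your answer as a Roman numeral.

MMMDCCLXI = 3761
DCCCIII = 803
3761 - 803 = 2958

MMCMLVIII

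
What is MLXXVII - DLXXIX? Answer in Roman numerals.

MLXXVII = 1077
DLXXIX = 579
1077 - 579 = 498

CDXCVIII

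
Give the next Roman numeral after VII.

VII = 7, so the next integer is 7 + 1 = 8

VIII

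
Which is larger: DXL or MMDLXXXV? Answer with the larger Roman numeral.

DXL = 540
MMDLXXXV = 2585
2585 is larger

MMDLXXXV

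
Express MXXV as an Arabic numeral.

MXXV: M=1000, X=10, X=10, V=5
1000 + 10 + 10 + 5 = 1025

1025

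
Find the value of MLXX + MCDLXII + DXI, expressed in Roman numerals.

MLXX = 1070, MCDLXII = 1462, DXI = 511
1070 + 1462 = 2532
2532 + 511 = 3043

MMMXLIII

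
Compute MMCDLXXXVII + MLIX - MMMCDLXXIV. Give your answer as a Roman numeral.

MMCDLXXXVII = 2487, MLIX = 1059, MMMCDLXXIV = 3474
2487 + 1059 = 3546
3546 - 3474 = 72

LXXII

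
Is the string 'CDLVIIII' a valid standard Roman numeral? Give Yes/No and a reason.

'CDLVIIII': More than 3 consecutive I's

No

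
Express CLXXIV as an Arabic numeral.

CLXXIV: C=100, L=50, X=10, X=10, IV=4
100 + 50 + 10 + 10 + 4 = 174

174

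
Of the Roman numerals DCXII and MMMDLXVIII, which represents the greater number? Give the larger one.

DCXII = 612
MMMDLXVIII = 3568
3568 is larger

MMMDLXVIII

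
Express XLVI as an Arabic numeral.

XLVI: XL=40, V=5, I=1
40 + 5 + 1 = 46

46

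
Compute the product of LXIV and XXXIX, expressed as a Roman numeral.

LXIV = 64
XXXIX = 39
64 × 39 = 2496

MMCDXCVI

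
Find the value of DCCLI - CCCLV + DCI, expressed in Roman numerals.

DCCLI = 751, CCCLV = 355, DCI = 601
751 - 355 = 396
396 + 601 = 997

CMXCVII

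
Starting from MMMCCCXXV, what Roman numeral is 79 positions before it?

MMMCCCXXV = 3325
3325 - 79 = 3246

MMMCCXLVI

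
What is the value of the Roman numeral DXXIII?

DXXIII: D=500, X=10, X=10, I=1, I=1, I=1
500 + 10 + 10 + 1 + 1 + 1 = 523

523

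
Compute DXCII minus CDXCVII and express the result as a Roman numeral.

DXCII = 592
CDXCVII = 497
592 - 497 = 95

XCV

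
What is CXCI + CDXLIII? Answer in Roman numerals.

CXCI = 191
CDXLIII = 443
191 + 443 = 634

DCXXXIV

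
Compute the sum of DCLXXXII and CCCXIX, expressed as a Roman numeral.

DCLXXXII = 682
CCCXIX = 319
682 + 319 = 1001

MI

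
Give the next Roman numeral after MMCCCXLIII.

MMCCCXLIII = 2343; next is 2344

MMCCCXLIV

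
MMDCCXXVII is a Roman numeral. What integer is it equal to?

MMDCCXXVII: M=1000, M=1000, D=500, C=100, C=100, X=10, X=10, V=5, I=1, I=1
1000 + 1000 + 500 + 100 + 100 + 10 + 10 + 5 + 1 + 1 = 2727

2727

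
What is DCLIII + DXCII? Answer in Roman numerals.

DCLIII = 653
DXCII = 592
653 + 592 = 1245

MCCXLV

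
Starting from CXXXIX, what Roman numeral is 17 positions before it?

CXXXIX = 139
139 - 17 = 122

CXXII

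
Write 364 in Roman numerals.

Convert 364 to Roman numerals:
  364 contains 3×100 (CCC)
  64 contains 1×50 (L)
  14 contains 1×10 (X)
  4 contains 1×4 (IV)

CCCLXIV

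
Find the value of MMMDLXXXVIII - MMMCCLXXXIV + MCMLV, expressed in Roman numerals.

MMMDLXXXVIII = 3588, MMMCCLXXXIV = 3284, MCMLV = 1955
3588 - 3284 = 304
304 + 1955 = 2259

MMCCLIX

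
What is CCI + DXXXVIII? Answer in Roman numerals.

CCI = 201
DXXXVIII = 538
201 + 538 = 739

DCCXXXIX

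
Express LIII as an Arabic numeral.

LIII: L=50, I=1, I=1, I=1
50 + 1 + 1 + 1 = 53

53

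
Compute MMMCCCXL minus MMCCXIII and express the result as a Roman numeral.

MMMCCCXL = 3340
MMCCXIII = 2213
3340 - 2213 = 1127

MCXXVII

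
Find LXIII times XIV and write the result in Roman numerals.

LXIII = 63
XIV = 14
63 × 14 = 882

DCCCLXXXII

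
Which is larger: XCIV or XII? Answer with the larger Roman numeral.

XCIV = 94
XII = 12
94 is larger

XCIV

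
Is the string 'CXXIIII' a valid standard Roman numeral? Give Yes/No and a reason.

'CXXIIII': More than 3 consecutive I's

No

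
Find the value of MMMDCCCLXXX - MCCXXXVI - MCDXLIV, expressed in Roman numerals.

MMMDCCCLXXX = 3880, MCCXXXVI = 1236, MCDXLIV = 1444
3880 - 1236 = 2644
2644 - 1444 = 1200

MCC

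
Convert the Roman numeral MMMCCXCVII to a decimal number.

MMMCCXCVII: M=1000, M=1000, M=1000, C=100, C=100, XC=90, V=5, I=1, I=1
1000 + 1000 + 1000 + 100 + 100 + 90 + 5 + 1 + 1 = 3297

3297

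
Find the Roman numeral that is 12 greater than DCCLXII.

DCCLXII = 762
762 + 12 = 774

DCCLXXIV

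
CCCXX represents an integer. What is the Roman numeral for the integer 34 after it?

CCCXX = 320
320 + 34 = 354

CCCLIV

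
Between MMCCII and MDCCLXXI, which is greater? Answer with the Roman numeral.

MMCCII = 2202
MDCCLXXI = 1771
2202 is larger

MMCCII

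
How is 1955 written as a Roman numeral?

Convert 1955 to Roman numerals:
  1955 contains 1×1000 (M)
  955 contains 1×900 (CM)
  55 contains 1×50 (L)
  5 contains 1×5 (V)

MCMLV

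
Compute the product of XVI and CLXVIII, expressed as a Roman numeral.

XVI = 16
CLXVIII = 168
16 × 168 = 2688

MMDCLXXXVIII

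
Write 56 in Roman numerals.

Convert 56 to Roman numerals:
  56 contains 1×50 (L)
  6 contains 1×5 (V)
  1 contains 1×1 (I)

LVI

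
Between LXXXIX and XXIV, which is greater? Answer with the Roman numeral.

LXXXIX = 89
XXIV = 24
89 is larger

LXXXIX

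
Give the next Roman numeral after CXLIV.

CXLIV = 144; next is 145

CXLV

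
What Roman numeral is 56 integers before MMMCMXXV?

MMMCMXXV = 3925
3925 - 56 = 3869

MMMDCCCLXIX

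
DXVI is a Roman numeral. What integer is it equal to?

DXVI: D=500, X=10, V=5, I=1
500 + 10 + 5 + 1 = 516

516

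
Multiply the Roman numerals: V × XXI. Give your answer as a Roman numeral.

V = 5
XXI = 21
5 × 21 = 105

CV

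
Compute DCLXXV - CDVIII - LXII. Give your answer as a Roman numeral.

DCLXXV = 675, CDVIII = 408, LXII = 62
675 - 408 = 267
267 - 62 = 205

CCV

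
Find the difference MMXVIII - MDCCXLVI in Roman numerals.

MMXVIII = 2018
MDCCXLVI = 1746
2018 - 1746 = 272

CCLXXII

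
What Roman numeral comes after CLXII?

CLXII = 162; next is 163

CLXIII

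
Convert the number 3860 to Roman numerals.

Convert 3860 to Roman numerals:
  3860 contains 3×1000 (MMM)
  860 contains 1×500 (D)
  360 contains 3×100 (CCC)
  60 contains 1×50 (L)
  10 contains 1×10 (X)

MMMDCCCLX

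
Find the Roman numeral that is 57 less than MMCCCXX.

MMCCCXX = 2320
2320 - 57 = 2263

MMCCLXIII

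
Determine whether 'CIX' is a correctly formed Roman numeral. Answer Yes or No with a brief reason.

'CIX': Check the rules: uses only the symbols I, V, X, L, C, D, M; no symbol is repeated more than three times in a row; V, L and D each appear at most once; the only place a smaller symbol precedes a larger one is the allowed subtractive pair IX, the symbol right after such a pair (if any) is smaller than the pair's first symbol, and otherwise the values never increase from left to right. Value: C (100) + IX (9) = 109. So it is a valid standard Roman numeral.

Yes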